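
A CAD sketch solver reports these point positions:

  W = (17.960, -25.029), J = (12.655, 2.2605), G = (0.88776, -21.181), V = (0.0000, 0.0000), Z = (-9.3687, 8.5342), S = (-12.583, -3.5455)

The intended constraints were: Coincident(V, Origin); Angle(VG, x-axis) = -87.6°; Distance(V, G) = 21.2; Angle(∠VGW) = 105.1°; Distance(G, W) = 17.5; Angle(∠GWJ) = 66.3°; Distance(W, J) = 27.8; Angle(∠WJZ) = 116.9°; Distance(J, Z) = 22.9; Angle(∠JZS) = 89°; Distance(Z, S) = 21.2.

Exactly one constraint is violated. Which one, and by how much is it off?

Distance(Z, S) = 21.2 — off by 8.70.

V = (0.00, 0.00) ✓; VG at -87.60° ✓; |VG| = 21.20 ✓; ∠VGW = 105.1° ✓; |GW| = 17.50 ✓; ∠GWJ = 66.30° ✓; |WJ| = 27.80 ✓; ∠WJZ = 116.9° ✓; |JZ| = 22.90 ✓; ∠JZS = 89.00° ✓; |ZS| = 12.50 ✗.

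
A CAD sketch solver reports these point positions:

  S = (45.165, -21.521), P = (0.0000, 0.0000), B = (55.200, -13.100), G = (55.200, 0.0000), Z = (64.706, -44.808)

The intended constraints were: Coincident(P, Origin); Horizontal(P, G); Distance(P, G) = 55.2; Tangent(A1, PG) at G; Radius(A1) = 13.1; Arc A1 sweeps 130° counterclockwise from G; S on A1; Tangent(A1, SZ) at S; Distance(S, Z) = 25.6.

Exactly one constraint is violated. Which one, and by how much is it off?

Distance(S, Z) = 25.6 — off by 4.80.

P = (0.00, 0.00) ✓; P.y = 0.00, G.y = 0.00 ✓; |PG| = 55.20 ✓; ∠(BG, GP) = 90.00° ✓; |BG| = 13.10 ✓; bearing(B→S) − bearing(B→G) = 130.0° ✓; |BS| = 13.10 ✓; ∠(BS, SZ) = 90.00° ✓; |SZ| = 30.40 ✗.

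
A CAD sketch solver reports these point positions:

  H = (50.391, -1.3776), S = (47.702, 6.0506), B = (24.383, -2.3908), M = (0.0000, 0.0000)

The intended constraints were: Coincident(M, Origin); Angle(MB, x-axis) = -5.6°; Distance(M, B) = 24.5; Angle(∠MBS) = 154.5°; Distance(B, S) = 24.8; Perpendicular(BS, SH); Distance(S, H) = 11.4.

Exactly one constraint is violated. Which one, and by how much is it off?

Distance(S, H) = 11.4 — off by 3.50.

M = (0.00, 0.00) ✓; MB at -5.600° ✓; |MB| = 24.50 ✓; ∠MBS = 154.5° ✓; |BS| = 24.80 ✓; ∠(BS, SH) = 90.00° ✓; |SH| = 7.900 ✗.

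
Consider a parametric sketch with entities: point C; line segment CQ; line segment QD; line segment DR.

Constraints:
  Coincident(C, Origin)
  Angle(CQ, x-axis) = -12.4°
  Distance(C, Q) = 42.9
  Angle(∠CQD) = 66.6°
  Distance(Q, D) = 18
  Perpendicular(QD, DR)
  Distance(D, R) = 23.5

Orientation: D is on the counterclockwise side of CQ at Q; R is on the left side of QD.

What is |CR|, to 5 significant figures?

15.901

∠CQD = 66.6°, so QD runs at -12.4° + (180° − 66.6°) = 101.00° from the x-axis; with |QD| = 18.0, D = Q + 18.0·(cos 101.00°, sin 101.00°) = (38.465, 8.4571). QD is perpendicular to DR; with |DR| = 23.5 on the left of QD, R = D + 23.5·(-0.98163, -0.19081) = (15.396, 3.9731). Then |CR| = |R − C| = 15.901.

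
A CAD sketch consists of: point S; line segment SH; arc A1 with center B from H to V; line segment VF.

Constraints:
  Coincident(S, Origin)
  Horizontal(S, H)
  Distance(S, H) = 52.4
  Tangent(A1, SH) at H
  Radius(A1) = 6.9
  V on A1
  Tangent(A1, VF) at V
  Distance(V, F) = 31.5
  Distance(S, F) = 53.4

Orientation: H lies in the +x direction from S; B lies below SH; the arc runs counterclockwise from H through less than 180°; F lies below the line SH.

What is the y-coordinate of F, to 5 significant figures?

-36.304

Checks: |BV| = 6.900 ✓; ∠(BV, VF) = 90.00° ✓; |VF| = 31.50 ✓; |SF| = 53.40 ✓.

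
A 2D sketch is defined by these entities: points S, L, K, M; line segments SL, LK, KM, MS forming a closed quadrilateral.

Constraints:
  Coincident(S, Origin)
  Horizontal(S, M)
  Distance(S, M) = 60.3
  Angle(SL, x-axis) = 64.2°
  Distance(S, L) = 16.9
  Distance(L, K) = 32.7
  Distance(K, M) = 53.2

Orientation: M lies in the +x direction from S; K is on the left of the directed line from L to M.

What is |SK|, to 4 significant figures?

49.40

Checks: |LK| = 32.70 ✓; |KM| = 53.20 ✓.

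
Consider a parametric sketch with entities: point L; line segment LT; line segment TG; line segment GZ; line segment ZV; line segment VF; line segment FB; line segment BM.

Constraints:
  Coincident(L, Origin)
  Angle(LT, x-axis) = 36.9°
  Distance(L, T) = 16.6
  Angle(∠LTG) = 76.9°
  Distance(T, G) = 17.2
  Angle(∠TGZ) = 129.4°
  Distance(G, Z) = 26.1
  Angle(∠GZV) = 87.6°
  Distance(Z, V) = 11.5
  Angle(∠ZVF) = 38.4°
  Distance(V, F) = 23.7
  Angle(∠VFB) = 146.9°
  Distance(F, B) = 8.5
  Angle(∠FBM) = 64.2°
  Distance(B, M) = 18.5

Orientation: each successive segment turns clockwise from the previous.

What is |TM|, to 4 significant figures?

45.10

L is at the origin; LT runs at 36.9° with length 16.6, so T = (13.27, 9.967). ∠LTG = 76.9° gives TG at -66.20° from the x-axis; with |TG| = 17.2, G = (20.22, -5.770). ∠TGZ = 129.4° gives GZ at -116.8° from the x-axis; with |GZ| = 26.1, Z = (8.448, -29.07). ∠GZV = 87.6° gives ZV at 150.8° from the x-axis; with |ZV| = 11.5, V = (-1.591, -23.46). ∠ZVF = 38.4° gives VF at 9.200° from the x-axis; with |VF| = 23.7, F = (21.80, -19.67). ∠VFB = 146.9° gives FB at -23.90° from the x-axis; with |FB| = 8.5, B = (29.58, -23.11). ∠FBM = 64.2° gives BM at -139.7° from the x-axis; with |BM| = 18.5, M = (15.47, -35.08). Then |TM| = |M − T| = 45.10.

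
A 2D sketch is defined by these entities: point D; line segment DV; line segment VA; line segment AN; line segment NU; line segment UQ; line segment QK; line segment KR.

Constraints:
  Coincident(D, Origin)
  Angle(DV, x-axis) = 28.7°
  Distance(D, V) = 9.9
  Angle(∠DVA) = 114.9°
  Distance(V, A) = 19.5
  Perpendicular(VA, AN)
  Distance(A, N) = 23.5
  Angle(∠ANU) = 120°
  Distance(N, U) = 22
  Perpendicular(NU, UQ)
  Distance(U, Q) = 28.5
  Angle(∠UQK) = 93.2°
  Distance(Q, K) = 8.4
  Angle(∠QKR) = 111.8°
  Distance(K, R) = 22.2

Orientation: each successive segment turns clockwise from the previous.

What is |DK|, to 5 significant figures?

4.5753

NU is perpendicular to UQ, so UQ runs at 83.600°; with |UQ| = 28.5, Q = (-8.2522, 5.0422). ∠UQK = 93.2° gives QK at -3.2000° from the x-axis; with |QK| = 8.4, K = (0.13470, 4.5733). Then |DK| = |K − D| = 4.5753.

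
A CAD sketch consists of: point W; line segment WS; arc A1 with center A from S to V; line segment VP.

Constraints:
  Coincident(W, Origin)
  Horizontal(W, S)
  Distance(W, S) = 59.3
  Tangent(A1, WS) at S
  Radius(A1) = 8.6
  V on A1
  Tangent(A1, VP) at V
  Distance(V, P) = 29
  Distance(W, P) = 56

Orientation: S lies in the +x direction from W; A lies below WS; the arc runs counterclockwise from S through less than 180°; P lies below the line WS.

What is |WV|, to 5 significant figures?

51.370

W is at the origin; W and S share the same y with |WS| = 59.3 and S on the +x side, so S = (59.300, 0.0000). The tangent condition forces AS to be normal to WS, so A = S + (0, -8.6) = (59.300, -8.6000). Since AV ⟂ VP (tangency), |AP| = √(8.6² + 29.0²) = 30.248 regardless of where V sits on A1. So P lies on both circle(W, 56.0) and circle(A, 30.248); the below-WS intersection is P = (43.972, -34.677). V is the foot of the tangent from P: V = (50.953, -6.5297).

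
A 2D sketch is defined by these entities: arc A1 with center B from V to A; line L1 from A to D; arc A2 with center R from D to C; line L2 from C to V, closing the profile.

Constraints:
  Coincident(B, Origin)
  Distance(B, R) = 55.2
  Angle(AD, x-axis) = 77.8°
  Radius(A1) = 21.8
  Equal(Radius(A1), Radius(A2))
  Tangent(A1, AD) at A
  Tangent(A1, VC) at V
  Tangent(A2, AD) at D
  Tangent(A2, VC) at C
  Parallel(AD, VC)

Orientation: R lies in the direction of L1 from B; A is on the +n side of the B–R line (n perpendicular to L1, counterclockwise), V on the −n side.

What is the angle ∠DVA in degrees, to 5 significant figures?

51.696°

The slot axis is L1's direction at 77.8°, so u = (cos 77.8°, sin 77.8°) = (0.21132, 0.97742) and n = (−sin 77.8°, cos 77.8°) = (-0.97742, 0.21132). B is at the origin and R lies 55.2 along u from B, so R = 55.2·u = (11.665, 53.953). Tangency of A1 to both parallel lines with radius 21.8 puts A and V at B ± 21.8·n: A = (-21.308, 4.6069), V = (21.308, -4.6069). Equal radii place D and C the same way about R: D = R + 21.8·n = (-9.6425, 58.560), C = R − 21.8·n = (32.973, 49.346). Then cos ∠DVA = VD·VA / (|VD||VA|), giving 51.696°.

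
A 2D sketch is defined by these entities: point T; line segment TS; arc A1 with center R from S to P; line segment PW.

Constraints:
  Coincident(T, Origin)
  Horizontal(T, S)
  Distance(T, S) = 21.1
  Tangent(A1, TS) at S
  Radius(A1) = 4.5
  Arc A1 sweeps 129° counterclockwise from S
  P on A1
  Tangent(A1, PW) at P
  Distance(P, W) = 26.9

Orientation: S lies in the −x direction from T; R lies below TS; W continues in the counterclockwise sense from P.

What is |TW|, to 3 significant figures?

29.3

On A1, S sits at bearing 90° from R; a 129° counterclockwise sweep puts P at bearing 219°, so P = R + 4.5·(cos 219°, sin 219°) = (-24.6, -7.33). The tangent condition forces RP to be normal to PW, so PW runs along (−sin 219°, cos 219°); with |PW| = 26.9, W = (-7.67, -28.2). Then |TW| = |W − T| = 29.3.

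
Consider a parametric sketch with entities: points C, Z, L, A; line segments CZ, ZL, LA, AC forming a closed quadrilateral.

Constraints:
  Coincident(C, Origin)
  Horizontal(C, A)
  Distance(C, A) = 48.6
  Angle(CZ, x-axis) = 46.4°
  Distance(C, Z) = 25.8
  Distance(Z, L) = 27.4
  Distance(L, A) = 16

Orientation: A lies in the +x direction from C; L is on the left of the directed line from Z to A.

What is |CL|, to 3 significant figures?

47.6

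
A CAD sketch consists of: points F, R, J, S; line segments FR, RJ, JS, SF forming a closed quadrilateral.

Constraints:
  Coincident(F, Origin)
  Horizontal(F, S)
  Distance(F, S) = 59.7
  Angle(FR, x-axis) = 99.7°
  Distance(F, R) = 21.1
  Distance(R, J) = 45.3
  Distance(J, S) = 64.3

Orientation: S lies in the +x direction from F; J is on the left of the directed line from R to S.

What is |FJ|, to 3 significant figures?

60.9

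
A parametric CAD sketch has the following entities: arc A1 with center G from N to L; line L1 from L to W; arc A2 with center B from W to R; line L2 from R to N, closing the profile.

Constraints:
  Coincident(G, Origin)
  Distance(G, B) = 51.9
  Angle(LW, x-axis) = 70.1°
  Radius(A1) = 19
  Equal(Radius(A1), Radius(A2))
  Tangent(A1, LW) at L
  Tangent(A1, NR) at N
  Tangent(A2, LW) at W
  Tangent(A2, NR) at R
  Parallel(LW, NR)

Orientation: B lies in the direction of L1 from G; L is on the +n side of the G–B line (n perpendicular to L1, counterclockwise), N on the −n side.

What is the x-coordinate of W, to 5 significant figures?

-0.19978

Tangency of A1 to both parallel lines with radius 19.0 puts L and N at G ± 19.0·n: L = (-17.865, 6.4672), N = (17.865, -6.4672). Equal radii place W and R the same way about B: W = B + 19.0·n = (-0.19978, 55.268), R = B − 19.0·n = (35.531, 42.334). So W.x = -0.19978.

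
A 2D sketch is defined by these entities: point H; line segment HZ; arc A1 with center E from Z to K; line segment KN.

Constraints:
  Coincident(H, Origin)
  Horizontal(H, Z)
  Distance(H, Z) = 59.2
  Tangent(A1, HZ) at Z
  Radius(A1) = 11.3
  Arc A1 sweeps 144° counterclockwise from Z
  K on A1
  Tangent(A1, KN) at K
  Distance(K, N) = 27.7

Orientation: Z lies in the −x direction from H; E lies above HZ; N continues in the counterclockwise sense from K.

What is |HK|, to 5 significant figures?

56.393

The tangent condition forces EZ to be normal to HZ, so E = Z + (0, 11.3) = (-59.200, 11.300). On A1, Z sits at bearing -90° from E; a 144° counterclockwise sweep puts K at bearing 54°, so K = E + 11.3·(cos 54°, sin 54°) = (-52.558, 20.442). Then |HK| = |K − H| = 56.393.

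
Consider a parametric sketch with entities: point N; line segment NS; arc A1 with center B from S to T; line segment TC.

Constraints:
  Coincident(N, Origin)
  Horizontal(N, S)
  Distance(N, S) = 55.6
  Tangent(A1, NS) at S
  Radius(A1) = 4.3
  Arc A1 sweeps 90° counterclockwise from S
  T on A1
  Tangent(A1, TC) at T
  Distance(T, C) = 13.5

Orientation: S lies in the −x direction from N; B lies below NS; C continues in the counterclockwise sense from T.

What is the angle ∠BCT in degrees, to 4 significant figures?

17.67°

N is at the origin; NS is horizontal with |NS| = 55.6 and S on the −x side, so S = (-55.60, 0.000). Since A1 is tangent to NS there, BS ⟂ NS, so B = S + (0, -4.3) = (-55.60, -4.300). On A1, S sits at bearing 90° from B; a 90° counterclockwise sweep puts T at bearing 180°, so T = B + 4.3·(cos 180°, sin 180°) = (-59.90, -4.300). A1 meets TC tangentially, so BT is at right angles to TC, so TC runs along (−sin 180°, cos 180°); with |TC| = 13.5, C = (-59.90, -17.80). Then cos ∠BCT = CB·CT / (|CB||CT|), giving 17.67°.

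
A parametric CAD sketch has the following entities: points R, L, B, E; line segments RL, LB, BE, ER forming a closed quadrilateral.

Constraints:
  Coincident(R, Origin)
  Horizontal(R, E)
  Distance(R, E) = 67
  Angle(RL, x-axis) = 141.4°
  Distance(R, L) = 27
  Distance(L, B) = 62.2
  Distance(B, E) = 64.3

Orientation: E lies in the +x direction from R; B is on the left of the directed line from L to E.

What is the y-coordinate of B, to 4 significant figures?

52.50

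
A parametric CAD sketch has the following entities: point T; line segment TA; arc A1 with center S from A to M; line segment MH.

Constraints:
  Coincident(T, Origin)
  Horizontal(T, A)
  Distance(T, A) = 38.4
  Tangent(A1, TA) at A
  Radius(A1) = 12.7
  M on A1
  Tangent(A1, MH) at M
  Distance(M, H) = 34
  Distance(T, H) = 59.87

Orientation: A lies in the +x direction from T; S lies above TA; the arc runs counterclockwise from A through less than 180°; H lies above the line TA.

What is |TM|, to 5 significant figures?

53.050

Checks: T.y = 0.00, A.y = 0.00 ✓; |SM| = 12.70 ✓; ∠(SM, MH) = 90.00° ✓; |MH| = 34.00 ✓; |TH| = 59.87 ✓.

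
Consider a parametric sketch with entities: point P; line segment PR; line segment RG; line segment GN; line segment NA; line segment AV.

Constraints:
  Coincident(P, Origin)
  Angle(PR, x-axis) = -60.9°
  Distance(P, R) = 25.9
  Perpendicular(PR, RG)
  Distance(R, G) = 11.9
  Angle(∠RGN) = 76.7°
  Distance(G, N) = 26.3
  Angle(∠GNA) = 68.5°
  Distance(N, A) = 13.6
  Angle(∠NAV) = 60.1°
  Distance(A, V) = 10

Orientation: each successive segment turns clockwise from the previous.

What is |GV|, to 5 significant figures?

15.834

P is at the origin; PR runs at -60.9° with length 25.9, so R = (12.596, -22.631). The perpendicularity gives RG at right angles to PR, so RG runs at -150.90°; with |RG| = 11.9, G = (2.1982, -28.418). ∠RGN = 76.7° gives GN at 105.80° from the x-axis; with |GN| = 26.3, N = (-4.9628, -3.1118). ∠GNA = 68.5° gives NA at -5.7000° from the x-axis; with |NA| = 13.6, A = (8.5700, -4.4625). ∠NAV = 60.1° gives AV at -125.60° from the x-axis; with |AV| = 10.0, V = (2.7488, -12.594). Then |GV| = |V − G| = 15.834.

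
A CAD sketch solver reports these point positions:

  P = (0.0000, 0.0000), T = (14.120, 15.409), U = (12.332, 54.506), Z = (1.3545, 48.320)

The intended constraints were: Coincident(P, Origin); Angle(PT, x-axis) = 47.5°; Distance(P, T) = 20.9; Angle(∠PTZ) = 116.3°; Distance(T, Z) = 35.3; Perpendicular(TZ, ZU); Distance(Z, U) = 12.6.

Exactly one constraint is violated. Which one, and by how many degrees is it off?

Perpendicular(TZ, ZU) — off by 8.20°.

P = (0.00, 0.00) ✓; PT at 47.50° ✓; |PT| = 20.90 ✓; ∠PTZ = 116.3° ✓; |TZ| = 35.30 ✓; ∠(TZ, ZU) = 81.80° ✗; |ZU| = 12.60 ✓.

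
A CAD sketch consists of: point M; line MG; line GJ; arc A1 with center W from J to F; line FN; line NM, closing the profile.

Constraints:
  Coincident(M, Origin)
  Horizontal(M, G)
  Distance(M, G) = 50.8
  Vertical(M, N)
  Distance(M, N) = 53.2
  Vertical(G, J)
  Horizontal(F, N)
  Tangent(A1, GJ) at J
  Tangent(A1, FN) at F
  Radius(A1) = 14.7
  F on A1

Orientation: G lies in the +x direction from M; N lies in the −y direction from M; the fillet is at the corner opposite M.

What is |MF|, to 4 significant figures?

64.29

M is at the origin; MG is horizontal with |MG| = 50.8 and G on the +x side, so G = (50.80, 0.000). M and N share the same x with |MN| = 53.2 and N on the −y side, so N = (0.000, -53.20). The virtual corner opposite M is at (50.80, -53.20). Since A1 is tangent to GJ there, WJ ⟂ GJ and A1 meets FN tangentially, so WF is at right angles to FN, with radius 14.7, so the center W sits 14.7 in from both sides at W = (36.10, -38.50). That places the tangent points at J = (50.80, -38.50) on GJ and F = (36.10, -53.20) on FN. Then |MF| = |F − M| = 64.29.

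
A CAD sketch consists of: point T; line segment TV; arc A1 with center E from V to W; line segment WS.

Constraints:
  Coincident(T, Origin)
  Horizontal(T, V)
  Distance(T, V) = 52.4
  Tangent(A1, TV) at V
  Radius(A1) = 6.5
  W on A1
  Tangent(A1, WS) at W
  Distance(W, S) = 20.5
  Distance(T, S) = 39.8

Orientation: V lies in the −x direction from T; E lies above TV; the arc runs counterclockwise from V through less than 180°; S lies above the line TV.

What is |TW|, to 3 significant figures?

47.3

Checks: |EW| = 6.500 ✓; ∠(EW, WS) = 90.00° ✓; |WS| = 20.50 ✓; |TS| = 39.80 ✓.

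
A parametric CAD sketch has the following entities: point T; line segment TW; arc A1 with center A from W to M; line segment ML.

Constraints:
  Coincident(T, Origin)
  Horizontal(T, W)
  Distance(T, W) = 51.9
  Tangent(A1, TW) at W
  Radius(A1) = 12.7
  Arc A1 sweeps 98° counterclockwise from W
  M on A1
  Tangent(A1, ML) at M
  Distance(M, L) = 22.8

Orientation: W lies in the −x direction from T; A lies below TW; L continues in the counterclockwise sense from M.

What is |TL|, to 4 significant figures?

71.63

On A1, W sits at bearing 90° from A; a 98° counterclockwise sweep puts M at bearing 188°, so M = A + 12.7·(cos 188°, sin 188°) = (-64.48, -14.47). The tangent condition forces AM to be normal to ML, so ML runs along (−sin 188°, cos 188°); with |ML| = 22.8, L = (-61.30, -37.05). Then |TL| = |L − T| = 71.63.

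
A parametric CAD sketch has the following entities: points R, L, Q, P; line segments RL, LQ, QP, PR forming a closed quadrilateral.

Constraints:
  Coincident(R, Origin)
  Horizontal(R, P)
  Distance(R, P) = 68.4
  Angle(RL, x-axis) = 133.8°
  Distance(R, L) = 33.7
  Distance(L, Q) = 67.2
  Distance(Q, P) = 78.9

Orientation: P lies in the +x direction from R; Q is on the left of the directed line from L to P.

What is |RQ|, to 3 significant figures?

73.3

Checks: |LQ| = 67.20 ✓; |QP| = 78.90 ✓.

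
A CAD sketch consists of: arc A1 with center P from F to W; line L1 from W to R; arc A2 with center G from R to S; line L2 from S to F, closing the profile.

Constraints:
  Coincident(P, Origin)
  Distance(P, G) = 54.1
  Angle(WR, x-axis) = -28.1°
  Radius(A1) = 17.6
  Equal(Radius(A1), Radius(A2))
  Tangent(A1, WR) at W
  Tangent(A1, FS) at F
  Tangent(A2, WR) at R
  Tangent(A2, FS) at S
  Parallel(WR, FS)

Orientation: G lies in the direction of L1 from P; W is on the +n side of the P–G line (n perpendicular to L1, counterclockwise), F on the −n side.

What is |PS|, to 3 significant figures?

56.9

The slot axis is L1's direction at -28.1°, so u = (cos -28.1°, sin -28.1°) = (0.882, -0.471) and n = (−sin -28.1°, cos -28.1°) = (0.471, 0.882). P is at the origin and G lies 54.1 along u from P, so G = 54.1·u = (47.7, -25.5). Tangency of A1 to both parallel lines with radius 17.6 puts W and F at P ± 17.6·n: W = (8.29, 15.5), F = (-8.29, -15.5). Equal radii place R and S the same way about G: R = G + 17.6·n = (56.0, -9.96), S = G − 17.6·n = (39.4, -41.0). Then |PS| = |S − P| = 56.9.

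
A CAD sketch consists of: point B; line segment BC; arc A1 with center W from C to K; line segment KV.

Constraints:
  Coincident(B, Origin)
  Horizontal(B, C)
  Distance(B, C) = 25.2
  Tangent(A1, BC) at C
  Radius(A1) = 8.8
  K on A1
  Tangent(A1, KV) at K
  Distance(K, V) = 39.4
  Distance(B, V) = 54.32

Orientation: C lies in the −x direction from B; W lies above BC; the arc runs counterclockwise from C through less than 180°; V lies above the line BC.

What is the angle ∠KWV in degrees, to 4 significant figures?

77.41°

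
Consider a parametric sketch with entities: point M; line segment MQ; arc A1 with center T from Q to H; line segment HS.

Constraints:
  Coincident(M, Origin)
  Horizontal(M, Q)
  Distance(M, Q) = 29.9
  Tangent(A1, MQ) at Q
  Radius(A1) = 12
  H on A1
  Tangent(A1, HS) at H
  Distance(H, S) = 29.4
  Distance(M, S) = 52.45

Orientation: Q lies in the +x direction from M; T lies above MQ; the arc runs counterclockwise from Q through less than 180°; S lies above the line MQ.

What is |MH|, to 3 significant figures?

44.2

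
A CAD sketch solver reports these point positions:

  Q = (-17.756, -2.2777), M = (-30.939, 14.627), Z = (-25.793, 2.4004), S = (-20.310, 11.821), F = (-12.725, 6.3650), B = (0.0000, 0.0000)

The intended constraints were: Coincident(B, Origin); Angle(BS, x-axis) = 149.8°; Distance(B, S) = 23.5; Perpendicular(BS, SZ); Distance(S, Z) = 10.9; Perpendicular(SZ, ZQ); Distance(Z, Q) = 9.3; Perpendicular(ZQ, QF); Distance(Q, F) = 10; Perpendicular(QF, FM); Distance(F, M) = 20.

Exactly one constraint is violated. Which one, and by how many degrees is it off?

Perpendicular(QF, FM) — off by 5.80°.

B = (0.00, 0.00) ✓; BS at 149.8° ✓; |BS| = 23.50 ✓; ∠(BS, SZ) = 90.00° ✓; |SZ| = 10.90 ✓; ∠(SZ, ZQ) = 90.00° ✓; |ZQ| = 9.299 ✓; ∠(ZQ, QF) = 90.00° ✓; |QF| = 10.00 ✓; ∠(QF, FM) = 95.80° ✗; |FM| = 20.00 ✓.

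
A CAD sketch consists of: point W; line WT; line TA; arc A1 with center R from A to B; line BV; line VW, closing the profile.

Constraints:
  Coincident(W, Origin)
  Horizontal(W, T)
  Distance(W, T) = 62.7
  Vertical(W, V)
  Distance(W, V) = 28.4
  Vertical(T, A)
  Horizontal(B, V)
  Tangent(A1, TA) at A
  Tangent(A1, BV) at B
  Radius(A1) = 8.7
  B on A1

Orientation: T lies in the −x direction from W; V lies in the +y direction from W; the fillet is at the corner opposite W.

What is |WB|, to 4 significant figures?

61.01

W is at the origin; WT is horizontal with |WT| = 62.7 and T on the −x side, so T = (-62.70, 0.000). WV is vertical with |WV| = 28.4 and V on the +y side, so V = (0.000, 28.40). The virtual corner opposite W is at (-62.70, 28.40). The tangent condition forces RA to be normal to TA and tangency of A1 to BV means the radius RB is perpendicular to BV, with radius 8.7, so the center R sits 8.7 in from both sides at R = (-54.00, 19.70). That places the tangent points at A = (-62.70, 19.70) on TA and B = (-54.00, 28.40) on BV. Then |WB| = |B − W| = 61.01.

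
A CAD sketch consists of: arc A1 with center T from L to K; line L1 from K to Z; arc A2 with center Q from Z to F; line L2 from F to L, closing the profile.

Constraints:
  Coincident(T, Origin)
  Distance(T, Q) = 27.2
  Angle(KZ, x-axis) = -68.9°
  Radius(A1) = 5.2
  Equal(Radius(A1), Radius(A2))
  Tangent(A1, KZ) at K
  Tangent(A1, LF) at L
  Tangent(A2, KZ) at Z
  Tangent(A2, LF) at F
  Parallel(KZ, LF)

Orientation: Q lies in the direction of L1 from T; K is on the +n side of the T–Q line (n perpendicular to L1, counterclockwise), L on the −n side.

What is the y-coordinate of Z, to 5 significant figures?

-23.504

Tangency of A1 to both parallel lines with radius 5.2 puts K and L at T ± 5.2·n: K = (4.8514, 1.8720), L = (-4.8514, -1.8720). Equal radii place Z and F the same way about Q: Z = Q + 5.2·n = (14.643, -23.504), F = Q − 5.2·n = (4.9406, -27.248). So Z.y = -23.504.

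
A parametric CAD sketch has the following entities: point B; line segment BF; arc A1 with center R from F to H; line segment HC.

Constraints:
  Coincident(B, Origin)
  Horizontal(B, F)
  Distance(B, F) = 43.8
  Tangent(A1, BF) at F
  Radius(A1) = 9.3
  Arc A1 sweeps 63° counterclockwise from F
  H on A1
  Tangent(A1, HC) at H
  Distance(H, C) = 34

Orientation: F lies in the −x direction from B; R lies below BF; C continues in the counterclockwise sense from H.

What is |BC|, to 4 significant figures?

76.23

B is at the origin; BF is horizontal with |BF| = 43.8 and F on the −x side, so F = (-43.80, 0.000). A1 meets BF tangentially, so RF is at right angles to BF, so R = F + (0, -9.3) = (-43.80, -9.300). On A1, F sits at bearing 90° from R; a 63° counterclockwise sweep puts H at bearing 153°, so H = R + 9.3·(cos 153°, sin 153°) = (-52.09, -5.078). A1 meets HC tangentially, so RH is at right angles to HC, so HC runs along (−sin 153°, cos 153°); with |HC| = 34.0, C = (-67.52, -35.37). Then |BC| = |C − B| = 76.23.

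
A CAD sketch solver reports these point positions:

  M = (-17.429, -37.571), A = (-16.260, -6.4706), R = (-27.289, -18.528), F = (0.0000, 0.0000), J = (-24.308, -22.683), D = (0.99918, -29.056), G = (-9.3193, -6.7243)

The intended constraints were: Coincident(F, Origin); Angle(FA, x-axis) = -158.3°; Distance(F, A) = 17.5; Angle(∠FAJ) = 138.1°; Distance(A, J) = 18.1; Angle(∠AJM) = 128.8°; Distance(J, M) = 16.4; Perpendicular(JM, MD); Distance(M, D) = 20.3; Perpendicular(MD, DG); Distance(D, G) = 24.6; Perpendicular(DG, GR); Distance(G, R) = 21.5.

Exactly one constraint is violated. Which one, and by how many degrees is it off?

Perpendicular(DG, GR) — off by 8.50°.

F = (0.00, 0.00) ✓; FA at -158.3° ✓; |FA| = 17.50 ✓; ∠FAJ = 138.1° ✓; |AJ| = 18.10 ✓; ∠AJM = 128.8° ✓; |JM| = 16.40 ✓; ∠(JM, MD) = 90.00° ✓; |MD| = 20.30 ✓; ∠(MD, DG) = 90.00° ✓; |DG| = 24.60 ✓; ∠(DG, GR) = 98.50° ✗; |GR| = 21.50 ✓.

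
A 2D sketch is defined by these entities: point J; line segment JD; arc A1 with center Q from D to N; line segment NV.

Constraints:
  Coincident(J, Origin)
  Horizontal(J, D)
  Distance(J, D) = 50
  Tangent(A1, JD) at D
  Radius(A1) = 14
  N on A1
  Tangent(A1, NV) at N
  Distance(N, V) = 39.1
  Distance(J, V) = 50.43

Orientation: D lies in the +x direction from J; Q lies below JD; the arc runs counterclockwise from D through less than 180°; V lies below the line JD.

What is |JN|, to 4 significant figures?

38.03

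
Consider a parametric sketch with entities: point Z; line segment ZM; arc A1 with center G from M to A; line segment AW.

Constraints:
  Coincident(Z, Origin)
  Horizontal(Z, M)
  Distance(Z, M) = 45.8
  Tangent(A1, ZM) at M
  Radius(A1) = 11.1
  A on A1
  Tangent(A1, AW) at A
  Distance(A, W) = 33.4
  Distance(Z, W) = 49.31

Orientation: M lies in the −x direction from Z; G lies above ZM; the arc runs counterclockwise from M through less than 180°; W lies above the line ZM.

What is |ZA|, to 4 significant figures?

36.03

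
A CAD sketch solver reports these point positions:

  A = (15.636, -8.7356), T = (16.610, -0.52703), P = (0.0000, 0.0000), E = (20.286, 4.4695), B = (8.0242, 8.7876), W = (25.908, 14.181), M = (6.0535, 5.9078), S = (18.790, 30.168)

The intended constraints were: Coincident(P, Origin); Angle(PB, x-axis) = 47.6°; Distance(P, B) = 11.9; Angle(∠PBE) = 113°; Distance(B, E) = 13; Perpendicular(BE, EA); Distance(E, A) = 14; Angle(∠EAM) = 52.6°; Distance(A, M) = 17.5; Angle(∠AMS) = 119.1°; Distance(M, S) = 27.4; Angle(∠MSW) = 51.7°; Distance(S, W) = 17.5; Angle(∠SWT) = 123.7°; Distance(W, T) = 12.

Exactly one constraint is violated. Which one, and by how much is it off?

Distance(W, T) = 12 — off by 5.40.

P = (0.00, 0.00) ✓; PB at 47.60° ✓; |PB| = 11.90 ✓; ∠PBE = 113.0° ✓; |BE| = 13.00 ✓; ∠(BE, EA) = 90.00° ✓; |EA| = 14.00 ✓; ∠EAM = 52.60° ✓; |AM| = 17.50 ✓; ∠AMS = 119.1° ✓; |MS| = 27.40 ✓; ∠MSW = 51.70° ✓; |SW| = 17.50 ✓; ∠SWT = 123.7° ✓; |WT| = 17.40 ✗.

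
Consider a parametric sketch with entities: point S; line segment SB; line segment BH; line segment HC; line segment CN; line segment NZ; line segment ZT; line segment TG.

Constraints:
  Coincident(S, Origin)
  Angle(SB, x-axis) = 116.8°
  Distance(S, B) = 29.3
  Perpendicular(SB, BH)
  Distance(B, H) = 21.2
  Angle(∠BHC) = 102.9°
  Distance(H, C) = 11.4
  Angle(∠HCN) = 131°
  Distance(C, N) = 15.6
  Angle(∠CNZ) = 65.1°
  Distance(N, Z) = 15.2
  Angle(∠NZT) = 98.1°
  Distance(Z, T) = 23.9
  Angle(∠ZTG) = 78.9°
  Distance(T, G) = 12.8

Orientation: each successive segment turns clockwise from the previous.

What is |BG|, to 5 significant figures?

32.731

S is at the origin; SB runs at 116.8° with length 29.3, so B = (-13.211, 26.153). The perpendicularity gives BH at right angles to SB, so BH runs at 26.800°; with |BH| = 21.2, H = (5.7121, 35.711). ∠BHC = 102.9° gives HC at -50.300° from the x-axis; with |HC| = 11.4, C = (12.994, 26.940). ∠HCN = 131.0° gives CN at -99.300° from the x-axis; with |CN| = 15.6, N = (10.473, 11.545). ∠CNZ = 65.1° gives NZ at 145.80° from the x-axis; with |NZ| = 15.2, Z = (-2.0986, 20.089). ∠NZT = 98.1° gives ZT at 63.900° from the x-axis; with |ZT| = 23.9, T = (8.4160, 41.552). ∠ZTG = 78.9° gives TG at -37.200° from the x-axis; with |TG| = 12.8, G = (18.612, 33.813). Then |BG| = |G − B| = 32.731.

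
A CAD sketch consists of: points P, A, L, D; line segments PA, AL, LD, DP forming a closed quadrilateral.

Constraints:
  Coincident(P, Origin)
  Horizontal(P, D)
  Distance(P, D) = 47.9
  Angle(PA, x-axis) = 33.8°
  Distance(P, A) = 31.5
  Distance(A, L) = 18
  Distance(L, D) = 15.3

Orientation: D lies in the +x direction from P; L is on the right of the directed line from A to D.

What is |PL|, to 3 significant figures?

32.6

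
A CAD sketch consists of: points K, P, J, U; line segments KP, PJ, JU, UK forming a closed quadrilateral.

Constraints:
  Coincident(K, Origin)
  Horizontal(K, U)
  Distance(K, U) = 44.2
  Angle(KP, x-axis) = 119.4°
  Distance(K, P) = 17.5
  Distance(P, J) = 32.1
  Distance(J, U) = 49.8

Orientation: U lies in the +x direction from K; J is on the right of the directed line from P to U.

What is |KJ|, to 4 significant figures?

16.58

K is at the origin; KU is horizontal with |KU| = 44.2 and U in +x, so U = (44.2, 0). KP runs at 119.4° with |KP| = 17.5, so P = (-8.591, 15.25). J is determined by |PJ| = 32.1 and |JU| = 49.8 together: it lies at the intersection of circle(P, 32.1) and circle(U, 49.8). With |PU| = 54.95, the foot of the radical line on PU is 14.28 from P and the perpendicular offset is √(32.1² − 14.28²) = 28.75. Taking the right-of-PU solution: J = (-2.845, -16.34).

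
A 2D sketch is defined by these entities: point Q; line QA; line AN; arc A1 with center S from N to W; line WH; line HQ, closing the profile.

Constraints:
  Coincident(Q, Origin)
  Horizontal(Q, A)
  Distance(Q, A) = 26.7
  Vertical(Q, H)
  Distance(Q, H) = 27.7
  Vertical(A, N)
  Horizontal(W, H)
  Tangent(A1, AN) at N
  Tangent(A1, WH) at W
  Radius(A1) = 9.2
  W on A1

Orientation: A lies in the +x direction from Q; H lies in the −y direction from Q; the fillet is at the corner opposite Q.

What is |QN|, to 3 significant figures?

32.5

Q is at the origin; QA is horizontal with |QA| = 26.7 and A on the +x side, so A = (26.7, 0.00). Q and H share the same x with |QH| = 27.7 and H on the −y side, so H = (0.00, -27.7). The virtual corner opposite Q is at (26.7, -27.7). Since A1 is tangent to AN there, SN ⟂ AN and the tangent condition forces SW to be normal to WH, with radius 9.2, so the center S sits 9.2 in from both sides at S = (17.5, -18.5). That places the tangent points at N = (26.7, -18.5) on AN and W = (17.5, -27.7) on WH. Then |QN| = |N − Q| = 32.5.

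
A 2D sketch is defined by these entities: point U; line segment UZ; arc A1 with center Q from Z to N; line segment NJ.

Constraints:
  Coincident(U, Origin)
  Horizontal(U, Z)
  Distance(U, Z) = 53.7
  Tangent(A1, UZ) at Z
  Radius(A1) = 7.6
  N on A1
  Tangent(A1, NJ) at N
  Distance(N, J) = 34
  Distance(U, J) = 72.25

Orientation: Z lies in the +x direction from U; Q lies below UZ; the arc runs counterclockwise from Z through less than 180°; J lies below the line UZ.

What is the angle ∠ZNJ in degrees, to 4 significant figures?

124.5°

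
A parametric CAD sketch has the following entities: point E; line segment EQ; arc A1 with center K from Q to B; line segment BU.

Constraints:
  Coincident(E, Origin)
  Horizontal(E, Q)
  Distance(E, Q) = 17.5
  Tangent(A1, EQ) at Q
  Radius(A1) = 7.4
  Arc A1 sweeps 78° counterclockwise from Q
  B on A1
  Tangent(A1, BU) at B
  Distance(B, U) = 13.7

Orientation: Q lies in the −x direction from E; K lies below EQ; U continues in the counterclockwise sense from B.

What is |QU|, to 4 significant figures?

21.74

E is at the origin; E and Q share the same y with |EQ| = 17.5 and Q on the −x side, so Q = (-17.50, 0.000). Tangency of A1 to EQ means the radius KQ is perpendicular to EQ, so K = Q + (0, -7.4) = (-17.50, -7.400). On A1, Q sits at bearing 90° from K; a 78° counterclockwise sweep puts B at bearing 168°, so B = K + 7.4·(cos 168°, sin 168°) = (-24.74, -5.861). The tangent condition forces KB to be normal to BU, so BU runs along (−sin 168°, cos 168°); with |BU| = 13.7, U = (-27.59, -19.26). Then |QU| = |U − Q| = 21.74.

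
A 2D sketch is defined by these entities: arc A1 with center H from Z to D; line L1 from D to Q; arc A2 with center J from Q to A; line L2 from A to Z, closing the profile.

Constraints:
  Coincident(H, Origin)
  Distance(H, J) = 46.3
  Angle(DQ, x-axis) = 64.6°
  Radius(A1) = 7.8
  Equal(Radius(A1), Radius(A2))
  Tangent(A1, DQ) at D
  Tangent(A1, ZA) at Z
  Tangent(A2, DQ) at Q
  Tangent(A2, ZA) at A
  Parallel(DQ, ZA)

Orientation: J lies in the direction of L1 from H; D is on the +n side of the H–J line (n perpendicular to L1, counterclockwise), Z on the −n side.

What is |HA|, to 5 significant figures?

46.952

Tangency of A1 to both parallel lines with radius 7.8 puts D and Z at H ± 7.8·n: D = (-7.0460, 3.3457), Z = (7.0460, -3.3457). Equal radii place Q and A the same way about J: Q = J + 7.8·n = (12.814, 45.170), A = J − 7.8·n = (26.906, 38.479). Then |HA| = |A − H| = 46.952.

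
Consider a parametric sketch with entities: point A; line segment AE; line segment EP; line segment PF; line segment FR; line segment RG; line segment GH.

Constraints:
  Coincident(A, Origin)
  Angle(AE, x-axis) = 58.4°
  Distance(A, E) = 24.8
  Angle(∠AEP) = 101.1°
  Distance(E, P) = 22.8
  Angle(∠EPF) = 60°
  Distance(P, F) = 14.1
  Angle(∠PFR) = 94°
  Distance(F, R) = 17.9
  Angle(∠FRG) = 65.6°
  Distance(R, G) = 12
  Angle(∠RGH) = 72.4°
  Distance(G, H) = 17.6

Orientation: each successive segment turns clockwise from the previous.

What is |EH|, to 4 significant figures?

20.25

A is at the origin; AE runs at 58.4° with length 24.8, so E = (12.99, 21.12). ∠AEP = 101.1° gives EP at -20.50° from the x-axis; with |EP| = 22.8, P = (34.35, 13.14). ∠EPF = 60.0° gives PF at -140.5° from the x-axis; with |PF| = 14.1, F = (23.47, 4.169). ∠PFR = 94.0° gives FR at 133.5° from the x-axis; with |FR| = 17.9, R = (11.15, 17.15). ∠FRG = 65.6° gives RG at 19.10° from the x-axis; with |RG| = 12.0, G = (22.49, 21.08). ∠RGH = 72.4° gives GH at -88.50° from the x-axis; with |GH| = 17.6, H = (22.95, 3.486). Then |EH| = |H − E| = 20.25.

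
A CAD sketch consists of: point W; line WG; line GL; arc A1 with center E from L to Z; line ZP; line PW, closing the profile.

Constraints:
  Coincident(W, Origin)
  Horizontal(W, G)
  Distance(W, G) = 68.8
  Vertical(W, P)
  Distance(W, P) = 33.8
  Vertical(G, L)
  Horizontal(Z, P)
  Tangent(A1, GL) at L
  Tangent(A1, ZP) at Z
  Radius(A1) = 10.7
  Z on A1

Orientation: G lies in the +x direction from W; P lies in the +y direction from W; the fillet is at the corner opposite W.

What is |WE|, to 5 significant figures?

62.524

W is at the origin; WG is horizontal with |WG| = 68.8 and G on the +x side, so G = (68.800, 0.0000). WP is vertical with |WP| = 33.8 and P on the +y side, so P = (0.0000, 33.800). The virtual corner opposite W is at (68.800, 33.800). Since A1 is tangent to GL there, EL ⟂ GL and tangency of A1 to ZP means the radius EZ is perpendicular to ZP, with radius 10.7, so the center E sits 10.7 in from both sides at E = (58.100, 23.100). Then |WE| = |E − W| = 62.524.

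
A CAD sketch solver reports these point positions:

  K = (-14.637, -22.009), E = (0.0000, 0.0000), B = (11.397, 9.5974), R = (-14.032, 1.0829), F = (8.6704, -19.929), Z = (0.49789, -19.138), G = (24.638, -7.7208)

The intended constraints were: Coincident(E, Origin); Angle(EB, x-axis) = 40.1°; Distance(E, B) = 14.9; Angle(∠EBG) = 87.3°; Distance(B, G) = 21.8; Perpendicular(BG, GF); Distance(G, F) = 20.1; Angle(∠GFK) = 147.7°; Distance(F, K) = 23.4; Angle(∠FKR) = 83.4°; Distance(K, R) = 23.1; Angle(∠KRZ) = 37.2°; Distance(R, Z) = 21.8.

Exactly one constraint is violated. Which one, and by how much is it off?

Distance(R, Z) = 21.8 — off by 3.10.

E = (0.00, 0.00) ✓; EB at 40.10° ✓; |EB| = 14.90 ✓; ∠EBG = 87.30° ✓; |BG| = 21.80 ✓; ∠(BG, GF) = 90.00° ✓; |GF| = 20.10 ✓; ∠GFK = 147.7° ✓; |FK| = 23.40 ✓; ∠FKR = 83.40° ✓; |KR| = 23.10 ✓; ∠KRZ = 37.20° ✓; |RZ| = 24.90 ✗.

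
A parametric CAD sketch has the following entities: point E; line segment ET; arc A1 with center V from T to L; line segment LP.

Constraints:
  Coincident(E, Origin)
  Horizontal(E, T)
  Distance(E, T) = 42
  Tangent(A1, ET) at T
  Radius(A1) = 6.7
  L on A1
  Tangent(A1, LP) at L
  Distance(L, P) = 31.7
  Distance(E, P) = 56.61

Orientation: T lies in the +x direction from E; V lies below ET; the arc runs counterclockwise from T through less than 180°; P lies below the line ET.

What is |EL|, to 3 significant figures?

36.3

Checks: |VL| = 6.700 ✓; ∠(VL, LP) = 90.00° ✓; |LP| = 31.70 ✓; |EP| = 56.61 ✓.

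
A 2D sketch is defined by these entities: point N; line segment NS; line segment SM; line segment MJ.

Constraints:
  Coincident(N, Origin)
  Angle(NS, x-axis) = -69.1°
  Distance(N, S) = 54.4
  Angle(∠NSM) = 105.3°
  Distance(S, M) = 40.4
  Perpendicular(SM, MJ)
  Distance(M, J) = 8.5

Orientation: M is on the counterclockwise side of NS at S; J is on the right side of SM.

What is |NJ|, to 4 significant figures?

81.95

N is at the origin; NS runs at -69.1° with length 54.4, so S = 54.4·(cos -69.1°, sin -69.1°) = (19.41, -50.82). ∠NSM = 105.3°, so SM runs at -69.1° + (180° − 105.3°) = 5.600° from the x-axis; with |SM| = 40.4, M = S + 40.4·(cos 5.600°, sin 5.600°) = (59.61, -46.88). SM is perpendicular to MJ; with |MJ| = 8.5 on the right of SM, J = M + 8.5·(0.09758, -0.9952) = (60.44, -55.34). Then |NJ| = |J − N| = 81.95.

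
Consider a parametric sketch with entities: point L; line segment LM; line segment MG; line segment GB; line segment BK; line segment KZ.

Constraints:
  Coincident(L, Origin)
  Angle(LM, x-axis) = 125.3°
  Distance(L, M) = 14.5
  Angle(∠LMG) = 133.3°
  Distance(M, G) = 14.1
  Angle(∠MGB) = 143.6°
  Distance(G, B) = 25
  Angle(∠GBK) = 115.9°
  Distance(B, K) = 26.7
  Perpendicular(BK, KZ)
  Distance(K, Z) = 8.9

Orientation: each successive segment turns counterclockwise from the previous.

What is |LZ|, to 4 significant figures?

42.06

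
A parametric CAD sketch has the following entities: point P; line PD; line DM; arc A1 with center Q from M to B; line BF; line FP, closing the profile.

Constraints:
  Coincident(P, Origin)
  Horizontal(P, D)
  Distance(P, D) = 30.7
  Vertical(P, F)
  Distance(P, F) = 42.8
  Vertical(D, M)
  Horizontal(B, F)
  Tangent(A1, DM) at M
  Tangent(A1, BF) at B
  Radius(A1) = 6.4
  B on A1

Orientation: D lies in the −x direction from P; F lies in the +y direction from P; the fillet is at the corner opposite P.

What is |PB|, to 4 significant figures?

49.22

P is at the origin; P and D share the same y with |PD| = 30.7 and D on the −x side, so D = (-30.70, 0.000). P and F share the same x with |PF| = 42.8 and F on the +y side, so F = (0.000, 42.80). The virtual corner opposite P is at (-30.70, 42.80). The tangent condition forces QM to be normal to DM and tangency of A1 to BF means the radius QB is perpendicular to BF, with radius 6.4, so the center Q sits 6.4 in from both sides at Q = (-24.30, 36.40). That places the tangent points at M = (-30.70, 36.40) on DM and B = (-24.30, 42.80) on BF. Then |PB| = |B − P| = 49.22.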